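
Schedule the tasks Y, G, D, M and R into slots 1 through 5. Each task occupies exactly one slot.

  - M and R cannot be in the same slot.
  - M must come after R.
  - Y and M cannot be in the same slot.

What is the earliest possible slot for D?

1

D at 1 is achievable: Y=1; M=2; G=1; R=1; D=1.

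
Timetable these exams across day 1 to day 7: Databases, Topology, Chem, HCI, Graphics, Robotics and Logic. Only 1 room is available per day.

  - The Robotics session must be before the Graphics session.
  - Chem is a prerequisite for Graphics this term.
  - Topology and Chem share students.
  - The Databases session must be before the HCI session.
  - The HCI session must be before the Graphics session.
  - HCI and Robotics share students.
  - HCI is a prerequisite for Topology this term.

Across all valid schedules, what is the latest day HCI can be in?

Precedence pushes HCI to at least day 2; downstream work caps HCI at day 6.
HCI at day 5 is achievable: HCI=day 5; Topology=day 7; Graphics=day 6; Robotics=day 3; Databases=day 1; Chem=day 2; Logic=day 4.
Nothing later works — the conflict and capacity constraints rule out every day after day 5.

day 5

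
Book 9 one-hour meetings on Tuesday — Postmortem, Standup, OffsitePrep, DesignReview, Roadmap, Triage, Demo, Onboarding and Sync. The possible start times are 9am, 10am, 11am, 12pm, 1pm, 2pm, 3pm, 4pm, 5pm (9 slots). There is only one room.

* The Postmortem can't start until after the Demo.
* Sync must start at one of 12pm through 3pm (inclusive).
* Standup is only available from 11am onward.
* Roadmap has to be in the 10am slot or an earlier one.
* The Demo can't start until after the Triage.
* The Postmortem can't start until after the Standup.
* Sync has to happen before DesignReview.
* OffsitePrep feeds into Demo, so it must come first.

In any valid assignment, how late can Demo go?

Precedence pushes Demo to at least 10am; downstream work caps Demo at 4pm.
Demo at 4pm is achievable: Standup=11am; Roadmap=9am; Triage=2pm; Onboarding=3pm; OffsitePrep=10am; Sync=12pm; Postmortem=5pm; Demo=4pm; DesignReview=1pm.

4pm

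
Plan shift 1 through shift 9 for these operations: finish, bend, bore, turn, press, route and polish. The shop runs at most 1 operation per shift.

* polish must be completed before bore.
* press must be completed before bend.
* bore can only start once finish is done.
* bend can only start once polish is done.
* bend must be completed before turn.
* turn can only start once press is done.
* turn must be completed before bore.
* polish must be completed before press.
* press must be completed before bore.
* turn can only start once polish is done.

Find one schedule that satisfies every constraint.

turn in shift 4; route in shift 7; polish in shift 1; bore in shift 6; bend in shift 3; press in shift 2; finish in shift 5

Checking: polish(shift 1) before bend(shift 3); finish(shift 5) before bore(shift 6); turn(shift 4) before bore(shift 6); press(shift 2) before turn(shift 4); polish(shift 1) before bore(shift 6); polish(shift 1) before turn(shift 4); bend(shift 3) before turn(shift 4); polish(shift 1) before press(shift 2); press(shift 2) before bore(shift 6); press(shift 2) before bend(shift 3); max 1 per shift (cap 1).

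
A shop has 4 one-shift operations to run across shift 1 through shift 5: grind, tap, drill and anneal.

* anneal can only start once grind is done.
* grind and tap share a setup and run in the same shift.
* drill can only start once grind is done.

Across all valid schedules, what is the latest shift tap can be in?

shift 4

Tap must be in the same shift as grind, which can't be after shift 4, so tap is at most shift 4.
tap at shift 4 is achievable: anneal in shift 5; grind in shift 4; drill in shift 5; tap in shift 4.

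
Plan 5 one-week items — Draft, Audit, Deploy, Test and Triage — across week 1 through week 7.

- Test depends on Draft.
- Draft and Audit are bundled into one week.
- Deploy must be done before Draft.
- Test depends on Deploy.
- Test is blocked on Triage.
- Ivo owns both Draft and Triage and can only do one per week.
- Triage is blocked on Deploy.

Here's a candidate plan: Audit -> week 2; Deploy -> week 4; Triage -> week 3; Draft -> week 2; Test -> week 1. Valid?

Test depends on Deploy — violated.
Triage is blocked on Deploy — violated.
Test depends on Draft — violated.
Deploy must be done before Draft — violated.
Test is blocked on Triage — violated.
Draft and Audit are bundled into one week — holds.
Ivo owns both Draft and Triage and can only do one per week — holds.

Invalid. Test depends on Deploy.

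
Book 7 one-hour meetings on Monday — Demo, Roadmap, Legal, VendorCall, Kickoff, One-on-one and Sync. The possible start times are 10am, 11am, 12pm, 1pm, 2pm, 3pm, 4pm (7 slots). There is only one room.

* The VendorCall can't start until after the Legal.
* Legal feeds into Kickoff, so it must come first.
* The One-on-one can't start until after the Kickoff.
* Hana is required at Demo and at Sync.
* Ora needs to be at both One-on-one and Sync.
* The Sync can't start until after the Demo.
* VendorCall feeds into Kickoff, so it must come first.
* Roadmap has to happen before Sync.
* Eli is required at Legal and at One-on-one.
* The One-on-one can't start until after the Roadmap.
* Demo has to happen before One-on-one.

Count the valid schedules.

Splitting on Demo: it can be 10am (14), 11am (14), 12pm (13), 1pm (11), 2pm (8). Listing each branch's schedules as (Roadmap, Legal, VendorCall, Kickoff, One-on-one, Sync):
Demo=10am: (11am,12pm,1pm,2pm,3pm,4pm) (11am,12pm,1pm,2pm,4pm,3pm) (11am,12pm,1pm,3pm,4pm,2pm) (11am,12pm,2pm,3pm,4pm,1pm) (11am,1pm,2pm,3pm,4pm,12pm) (12pm,11am,1pm,2pm,3pm,4pm) (12pm,11am,1pm,2pm,4pm,3pm) (12pm,11am,1pm,3pm,4pm,2pm) (12pm,11am,2pm,3pm,4pm,1pm) (1pm,11am,12pm,2pm,3pm,4pm) (1pm,11am,12pm,2pm,4pm,3pm) (1pm,11am,12pm,3pm,4pm,2pm) (2pm,11am,12pm,1pm,3pm,4pm) (2pm,11am,12pm,1pm,4pm,3pm) — 14.
Demo=11am: (10am,12pm,1pm,2pm,3pm,4pm) (10am,12pm,1pm,2pm,4pm,3pm) (10am,12pm,1pm,3pm,4pm,2pm) (10am,12pm,2pm,3pm,4pm,1pm) (10am,1pm,2pm,3pm,4pm,12pm) (12pm,10am,1pm,2pm,3pm,4pm) (12pm,10am,1pm,2pm,4pm,3pm) (12pm,10am,1pm,3pm,4pm,2pm) (12pm,10am,2pm,3pm,4pm,1pm) (1pm,10am,12pm,2pm,3pm,4pm) (1pm,10am,12pm,2pm,4pm,3pm) (1pm,10am,12pm,3pm,4pm,2pm) (2pm,10am,12pm,1pm,3pm,4pm) (2pm,10am,12pm,1pm,4pm,3pm) — 14.
Demo=12pm: (10am,11am,1pm,2pm,3pm,4pm) (10am,11am,1pm,2pm,4pm,3pm) (10am,11am,1pm,3pm,4pm,2pm) (10am,11am,2pm,3pm,4pm,1pm) (11am,10am,1pm,2pm,3pm,4pm) (11am,10am,1pm,2pm,4pm,3pm) (11am,10am,1pm,3pm,4pm,2pm) (11am,10am,2pm,3pm,4pm,1pm) (1pm,10am,11am,2pm,3pm,4pm) (1pm,10am,11am,2pm,4pm,3pm) (1pm,10am,11am,3pm,4pm,2pm) (2pm,10am,11am,1pm,3pm,4pm) (2pm,10am,11am,1pm,4pm,3pm) — 13.
Demo=1pm: (10am,11am,12pm,2pm,3pm,4pm) (10am,11am,12pm,2pm,4pm,3pm) (10am,11am,12pm,3pm,4pm,2pm) (11am,10am,12pm,2pm,3pm,4pm) (11am,10am,12pm,2pm,4pm,3pm) (11am,10am,12pm,3pm,4pm,2pm) (12pm,10am,11am,2pm,3pm,4pm) (12pm,10am,11am,2pm,4pm,3pm) (12pm,10am,11am,3pm,4pm,2pm) (2pm,10am,11am,12pm,3pm,4pm) (2pm,10am,11am,12pm,4pm,3pm) — 11.
Demo=2pm: (10am,11am,12pm,1pm,3pm,4pm) (10am,11am,12pm,1pm,4pm,3pm) (11am,10am,12pm,1pm,3pm,4pm) (11am,10am,12pm,1pm,4pm,3pm) (12pm,10am,11am,1pm,3pm,4pm) (12pm,10am,11am,1pm,4pm,3pm) (1pm,10am,11am,12pm,3pm,4pm) (1pm,10am,11am,12pm,4pm,3pm) — 8.
Summing: 14 + 14 + 13 + 11 + 8 = 60.

60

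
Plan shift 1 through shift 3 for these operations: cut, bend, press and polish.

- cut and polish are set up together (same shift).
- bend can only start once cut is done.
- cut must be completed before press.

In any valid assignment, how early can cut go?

Downstream work caps cut at shift 2.
cut at shift 1 is achievable: cut -> shift 1; bend -> shift 2; polish -> shift 1; press -> shift 2.

shift 1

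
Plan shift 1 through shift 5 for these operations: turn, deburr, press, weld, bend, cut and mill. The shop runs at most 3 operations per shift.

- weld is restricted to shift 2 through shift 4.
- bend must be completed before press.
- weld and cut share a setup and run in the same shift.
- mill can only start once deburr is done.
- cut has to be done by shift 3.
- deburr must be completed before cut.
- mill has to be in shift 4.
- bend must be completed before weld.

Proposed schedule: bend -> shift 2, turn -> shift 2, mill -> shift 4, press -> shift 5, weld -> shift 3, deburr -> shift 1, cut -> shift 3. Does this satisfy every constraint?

Yes

weld is restricted to shift 2 through shift 4 — holds.
The shop runs at most 3 operations per shift — holds.
bend must be completed before weld — holds.
mill has to be in shift 4 — holds.
weld and cut share a setup and run in the same shift — holds.
deburr must be completed before cut — holds.
bend must be completed before press — holds.
cut has to be done by shift 3 — holds.
mill can only start once deburr is done — holds.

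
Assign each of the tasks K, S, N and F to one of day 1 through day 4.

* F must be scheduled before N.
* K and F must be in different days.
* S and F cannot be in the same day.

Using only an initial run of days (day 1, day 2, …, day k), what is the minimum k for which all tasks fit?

The precedence chain requires at least 2 distinct days.
2 works (last occupied day: day 2): for example N=day 2; F=day 1; K=day 2; S=day 2.

2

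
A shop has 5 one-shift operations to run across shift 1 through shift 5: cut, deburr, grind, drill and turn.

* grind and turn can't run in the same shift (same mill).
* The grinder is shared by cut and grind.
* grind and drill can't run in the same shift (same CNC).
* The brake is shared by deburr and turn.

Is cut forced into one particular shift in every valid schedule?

No

cut can be shift 1 (e.g. drill=shift 1, deburr=shift 1, grind=shift 2, cut=shift 1, turn=shift 3) or shift 2 (e.g. cut=shift 2, drill=shift 2, deburr=shift 1, grind=shift 1, turn=shift 2).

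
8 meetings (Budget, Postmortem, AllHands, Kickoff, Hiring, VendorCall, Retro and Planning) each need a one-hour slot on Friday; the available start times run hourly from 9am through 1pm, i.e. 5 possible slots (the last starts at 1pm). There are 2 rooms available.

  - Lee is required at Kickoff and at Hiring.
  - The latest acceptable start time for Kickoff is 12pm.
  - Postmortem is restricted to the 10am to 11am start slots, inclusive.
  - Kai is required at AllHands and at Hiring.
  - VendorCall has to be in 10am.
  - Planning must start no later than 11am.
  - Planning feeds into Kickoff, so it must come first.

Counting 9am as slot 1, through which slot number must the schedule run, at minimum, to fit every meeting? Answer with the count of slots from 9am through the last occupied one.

The precedence chain requires at least 2 distinct slots.
With at most 2 per slot and 8 meetings, at least 4 slots are needed.
4 works (last occupied slot: 12pm): for example Postmortem -> 10am; AllHands -> 11am; Budget -> 9am; Kickoff -> 11am; Planning -> 9am; Retro -> 12pm; VendorCall -> 10am; Hiring -> 12pm.

4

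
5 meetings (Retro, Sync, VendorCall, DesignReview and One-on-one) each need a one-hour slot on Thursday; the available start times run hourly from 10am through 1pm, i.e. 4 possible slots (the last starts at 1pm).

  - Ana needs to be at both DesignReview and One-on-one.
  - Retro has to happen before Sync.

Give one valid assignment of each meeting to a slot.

One-on-one -> 11am; VendorCall -> 10am; Retro -> 10am; Sync -> 11am; DesignReview -> 10am

Checking: Retro(10am) before Sync(11am); DesignReview(10am) != One-on-one(11am).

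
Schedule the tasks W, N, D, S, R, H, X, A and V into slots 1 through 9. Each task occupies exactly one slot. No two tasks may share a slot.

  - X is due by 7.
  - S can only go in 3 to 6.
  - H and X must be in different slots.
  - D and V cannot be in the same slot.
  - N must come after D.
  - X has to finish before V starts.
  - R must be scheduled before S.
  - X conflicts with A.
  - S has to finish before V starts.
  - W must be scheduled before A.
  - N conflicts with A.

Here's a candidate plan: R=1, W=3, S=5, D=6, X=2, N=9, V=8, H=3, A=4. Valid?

No — it violates: No two tasks may share a slot

X has to finish before V starts — holds.
N must come after D — holds.
S can only go in 3 to 6 — holds.
R must be scheduled before S — holds.
S has to finish before V starts — holds.
N conflicts with A — holds.
X is due by 7 — holds.
H and X must be in different slots — holds.
X conflicts with A — holds.
No two tasks may share a slot — violated.
W must be scheduled before A — holds.
D and V cannot be in the same slot — holds.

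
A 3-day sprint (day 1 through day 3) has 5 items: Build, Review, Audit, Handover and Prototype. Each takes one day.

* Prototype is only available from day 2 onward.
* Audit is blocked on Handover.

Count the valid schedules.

Splitting on Build: it can be day 1 (18), day 2 (18), day 3 (18). Listing each branch's schedules as (Review, Audit, Handover, Prototype) by day number:
Build=day 1: (1,2,1,2) (1,2,1,3) (1,3,1,2) (1,3,1,3) (1,3,2,2) (1,3,2,3) (2,2,1,2) (2,2,1,3) (2,3,1,2) (2,3,1,3) (2,3,2,2) (2,3,2,3) (3,2,1,2) (3,2,1,3) (3,3,1,2) (3,3,1,3) (3,3,2,2) (3,3,2,3) — 18.
Build=day 2: (1,2,1,2) (1,2,1,3) (1,3,1,2) (1,3,1,3) (1,3,2,2) (1,3,2,3) (2,2,1,2) (2,2,1,3) (2,3,1,2) (2,3,1,3) (2,3,2,2) (2,3,2,3) (3,2,1,2) (3,2,1,3) (3,3,1,2) (3,3,1,3) (3,3,2,2) (3,3,2,3) — 18.
Build=day 3: (1,2,1,2) (1,2,1,3) (1,3,1,2) (1,3,1,3) (1,3,2,2) (1,3,2,3) (2,2,1,2) (2,2,1,3) (2,3,1,2) (2,3,1,3) (2,3,2,2) (2,3,2,3) (3,2,1,2) (3,2,1,3) (3,3,1,2) (3,3,1,3) (3,3,2,2) (3,3,2,3) — 18.
Summing: 18 + 18 + 18 = 54.

54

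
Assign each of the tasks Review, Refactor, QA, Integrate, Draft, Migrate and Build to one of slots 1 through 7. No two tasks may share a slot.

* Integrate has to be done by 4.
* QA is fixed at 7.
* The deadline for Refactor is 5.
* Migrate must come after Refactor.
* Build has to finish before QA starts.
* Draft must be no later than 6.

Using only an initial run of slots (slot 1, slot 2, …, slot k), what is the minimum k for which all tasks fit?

7

The precedence chain requires at least 2 distinct slots.
With at most 1 per slot and 7 tasks, at least 7 slots are needed.
QA can't be placed before 7, so the schedule must run through at least slot 7.
7 works (last occupied slot: 7): for example Migrate=4; QA=7; Draft=3; Build=5; Refactor=2; Review=6; Integrate=1.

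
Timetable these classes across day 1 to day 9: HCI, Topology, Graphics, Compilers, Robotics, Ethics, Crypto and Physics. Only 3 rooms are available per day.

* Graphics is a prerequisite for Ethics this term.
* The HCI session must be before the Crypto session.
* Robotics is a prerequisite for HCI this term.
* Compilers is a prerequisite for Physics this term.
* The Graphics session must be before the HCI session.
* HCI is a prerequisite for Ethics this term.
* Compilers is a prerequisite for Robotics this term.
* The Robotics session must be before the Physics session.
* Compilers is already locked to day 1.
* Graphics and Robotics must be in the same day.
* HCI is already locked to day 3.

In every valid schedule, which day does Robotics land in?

Compilers is fixed at day 1 and must come before Robotics, so Robotics is at least day 2.
HCI is fixed at day 3 and must come after Robotics, so Robotics is at most day 2.
So Robotics must be day 2.

day 2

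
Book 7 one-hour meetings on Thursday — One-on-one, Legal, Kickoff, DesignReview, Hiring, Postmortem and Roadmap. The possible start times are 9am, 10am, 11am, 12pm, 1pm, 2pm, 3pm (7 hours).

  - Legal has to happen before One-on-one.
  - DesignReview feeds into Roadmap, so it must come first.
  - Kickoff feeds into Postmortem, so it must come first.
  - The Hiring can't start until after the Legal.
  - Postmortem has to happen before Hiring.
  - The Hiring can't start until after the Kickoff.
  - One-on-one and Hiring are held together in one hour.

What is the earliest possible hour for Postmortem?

10am

Precedence pushes Postmortem to at least 10am; downstream work caps Postmortem at 2pm.
Postmortem at 10am is achievable: Legal in 9am; Postmortem in 10am; Roadmap in 10am; Kickoff in 9am; Hiring in 11am; DesignReview in 9am; One-on-one in 11am.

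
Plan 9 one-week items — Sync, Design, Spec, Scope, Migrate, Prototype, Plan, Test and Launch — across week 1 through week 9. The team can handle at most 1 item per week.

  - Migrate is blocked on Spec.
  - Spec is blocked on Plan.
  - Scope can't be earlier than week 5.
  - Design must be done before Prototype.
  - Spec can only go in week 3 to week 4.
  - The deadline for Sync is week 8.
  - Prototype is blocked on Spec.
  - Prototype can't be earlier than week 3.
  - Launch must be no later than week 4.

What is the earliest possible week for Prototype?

week 5

Prototype is available from week 3; precedence pushes Prototype to at least week 4.
Prototype at week 5 is achievable: Test=week 9; Scope=week 6; Prototype=week 5; Migrate=week 8; Sync=week 7; Plan=week 2; Launch=week 1; Design=week 4; Spec=week 3.
Nothing earlier works — the capacity limit rule out every week before week 5.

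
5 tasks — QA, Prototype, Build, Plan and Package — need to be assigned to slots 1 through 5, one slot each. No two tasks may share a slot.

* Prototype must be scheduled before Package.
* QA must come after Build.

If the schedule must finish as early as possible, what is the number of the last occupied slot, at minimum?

The precedence chain requires at least 2 distinct slots.
With at most 1 per slot and 5 tasks, at least 5 slots are needed.
5 works (last occupied slot: 5): for example Prototype -> 3, Plan -> 5, Package -> 4, QA -> 2, Build -> 1.

5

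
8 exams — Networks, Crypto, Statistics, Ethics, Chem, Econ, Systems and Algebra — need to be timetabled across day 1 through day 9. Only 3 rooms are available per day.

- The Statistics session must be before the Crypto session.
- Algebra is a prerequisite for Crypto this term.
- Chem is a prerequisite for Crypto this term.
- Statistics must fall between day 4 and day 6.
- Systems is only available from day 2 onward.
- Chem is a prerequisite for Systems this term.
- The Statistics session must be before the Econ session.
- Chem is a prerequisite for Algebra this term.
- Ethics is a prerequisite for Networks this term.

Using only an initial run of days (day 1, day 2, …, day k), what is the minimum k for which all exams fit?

5

The precedence chain requires at least 3 distinct days.
With at most 3 per day and 8 exams, at least 3 days are needed.
Propagating the time windows through the other constraints, Crypto can't land before day 5, so the schedule must run through at least day 5.
5 works (last occupied day: day 5): for example Econ in day 5; Crypto in day 5; Chem in day 1; Ethics in day 1; Algebra in day 2; Statistics in day 4; Networks in day 2; Systems in day 2.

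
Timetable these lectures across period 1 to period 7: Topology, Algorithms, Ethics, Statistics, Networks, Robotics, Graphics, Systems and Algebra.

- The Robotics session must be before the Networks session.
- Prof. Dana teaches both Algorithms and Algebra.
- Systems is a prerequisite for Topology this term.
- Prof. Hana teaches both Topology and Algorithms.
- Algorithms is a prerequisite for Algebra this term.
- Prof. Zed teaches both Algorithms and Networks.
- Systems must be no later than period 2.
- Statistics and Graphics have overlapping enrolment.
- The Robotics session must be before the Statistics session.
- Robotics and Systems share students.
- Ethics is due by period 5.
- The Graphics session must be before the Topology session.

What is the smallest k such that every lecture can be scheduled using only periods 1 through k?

The precedence chain requires at least 2 distinct periods.
Could 2 periods be enough, i.e. nothing placed later than period 2? No: Systems's window within 2 periods is {period 1, period 2}; Topology must come after Graphics (at period 1 or later) → {period 2}; Statistics must come after Robotics (at period 1 or later) → {period 2}; Robotics must come before Statistics (at period 2 or earlier) → {period 1}; Systems must come before Topology (at period 2 or earlier) → {period 1}; Systems can't share with Robotics (period 1) → nothing is left.
So 2 periods is not enough.
3 works (last occupied period: period 3): for example Graphics -> period 1; Networks -> period 3; Ethics -> period 1; Topology -> period 2; Algebra -> period 2; Statistics -> period 3; Robotics -> period 2; Systems -> period 1; Algorithms -> period 1.

3 periods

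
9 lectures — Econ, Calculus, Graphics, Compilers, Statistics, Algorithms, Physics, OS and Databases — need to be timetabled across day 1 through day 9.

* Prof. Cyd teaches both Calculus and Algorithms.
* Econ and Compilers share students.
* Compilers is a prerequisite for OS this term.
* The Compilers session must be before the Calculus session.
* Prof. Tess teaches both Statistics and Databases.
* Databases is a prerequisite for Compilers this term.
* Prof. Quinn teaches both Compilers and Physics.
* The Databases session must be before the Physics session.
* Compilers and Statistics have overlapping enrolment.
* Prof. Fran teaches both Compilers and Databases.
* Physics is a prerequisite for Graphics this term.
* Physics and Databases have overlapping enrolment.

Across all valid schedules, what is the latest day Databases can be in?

Downstream work caps Databases at day 7.
Databases at day 6 is achievable: Calculus=day 8; Econ=day 1; Physics=day 8; Graphics=day 9; Databases=day 6; Algorithms=day 1; Compilers=day 7; OS=day 8; Statistics=day 1.
Nothing later works — the conflict constraints rule out every day after day 6.

day 6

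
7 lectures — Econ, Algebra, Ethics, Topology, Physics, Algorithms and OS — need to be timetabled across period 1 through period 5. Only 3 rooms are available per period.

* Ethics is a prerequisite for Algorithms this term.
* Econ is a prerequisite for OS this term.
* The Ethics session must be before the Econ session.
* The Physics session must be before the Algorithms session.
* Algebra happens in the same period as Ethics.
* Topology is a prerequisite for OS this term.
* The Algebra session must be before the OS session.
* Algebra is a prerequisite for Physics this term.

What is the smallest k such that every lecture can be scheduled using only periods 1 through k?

The precedence chain requires at least 3 distinct periods.
With at most 3 per period and 7 lectures, at least 3 periods are needed.
3 works (last occupied period: period 3): for example OS -> period 3; Topology -> period 1; Physics -> period 2; Algebra -> period 1; Ethics -> period 1; Econ -> period 2; Algorithms -> period 3.

3 periods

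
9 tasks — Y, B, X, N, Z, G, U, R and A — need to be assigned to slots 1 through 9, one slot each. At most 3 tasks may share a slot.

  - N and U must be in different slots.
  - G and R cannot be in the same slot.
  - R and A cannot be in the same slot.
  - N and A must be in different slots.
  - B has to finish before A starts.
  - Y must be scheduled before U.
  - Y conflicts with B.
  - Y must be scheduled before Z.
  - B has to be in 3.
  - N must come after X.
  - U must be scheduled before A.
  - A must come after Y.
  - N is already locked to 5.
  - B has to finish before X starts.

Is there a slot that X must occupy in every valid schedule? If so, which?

4

B is fixed at 3 and must come before X, so X is at least 4.
N is fixed at 5 and must come after X, so X is at most 4.
So X must be 4.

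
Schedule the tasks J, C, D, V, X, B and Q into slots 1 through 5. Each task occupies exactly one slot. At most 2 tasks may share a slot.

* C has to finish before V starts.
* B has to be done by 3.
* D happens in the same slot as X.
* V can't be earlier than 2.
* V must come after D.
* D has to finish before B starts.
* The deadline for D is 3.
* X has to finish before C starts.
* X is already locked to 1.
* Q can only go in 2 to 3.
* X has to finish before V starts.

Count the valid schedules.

54

Splitting on J: it can be 2 (9), 3 (9), 4 (18), 5 (18). Listing each branch's schedules as (C, D, V, X, B, Q):
J=2: (2,1,4,1,3,3) (2,1,5,1,3,3) (3,1,4,1,2,3) (3,1,4,1,3,2) (3,1,5,1,2,3) (3,1,5,1,3,2) (4,1,5,1,2,3) (4,1,5,1,3,2) (4,1,5,1,3,3) — 9.
J=3: (2,1,4,1,2,3) (2,1,4,1,3,2) (2,1,5,1,2,3) (2,1,5,1,3,2) (3,1,4,1,2,2) (3,1,5,1,2,2) (4,1,5,1,2,2) (4,1,5,1,2,3) (4,1,5,1,3,2) — 9.
J=4: (2,1,3,1,2,3) (2,1,3,1,3,2) (2,1,4,1,2,3) (2,1,4,1,3,2) (2,1,4,1,3,3) (2,1,5,1,2,3) (2,1,5,1,3,2) (2,1,5,1,3,3) (3,1,4,1,2,2) (3,1,4,1,2,3) (3,1,4,1,3,2) (3,1,5,1,2,2) (3,1,5,1,2,3) (3,1,5,1,3,2) (4,1,5,1,2,2) (4,1,5,1,2,3) (4,1,5,1,3,2) (4,1,5,1,3,3) — 18.
J=5: (2,1,3,1,2,3) (2,1,3,1,3,2) (2,1,4,1,2,3) (2,1,4,1,3,2) (2,1,4,1,3,3) (2,1,5,1,2,3) (2,1,5,1,3,2) (2,1,5,1,3,3) (3,1,4,1,2,2) (3,1,4,1,2,3) (3,1,4,1,3,2) (3,1,5,1,2,2) (3,1,5,1,2,3) (3,1,5,1,3,2) (4,1,5,1,2,2) (4,1,5,1,2,3) (4,1,5,1,3,2) (4,1,5,1,3,3) — 18.
Summing: 9 + 9 + 18 + 18 = 54.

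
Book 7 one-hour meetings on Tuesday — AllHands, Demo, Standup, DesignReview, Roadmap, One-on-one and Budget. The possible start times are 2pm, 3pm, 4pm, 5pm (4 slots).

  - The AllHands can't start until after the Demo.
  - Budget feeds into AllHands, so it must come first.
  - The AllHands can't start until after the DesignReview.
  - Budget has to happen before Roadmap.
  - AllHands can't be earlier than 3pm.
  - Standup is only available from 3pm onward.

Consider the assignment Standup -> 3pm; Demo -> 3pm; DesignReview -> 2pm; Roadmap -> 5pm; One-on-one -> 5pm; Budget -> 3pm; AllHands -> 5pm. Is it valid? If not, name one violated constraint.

Yes

Budget has to happen before Roadmap — holds.
The AllHands can't start until after the Demo — holds.
Budget feeds into AllHands, so it must come first — holds.
The AllHands can't start until after the DesignReview — holds.
Standup is only available from 3pm onward — holds.
AllHands can't be earlier than 3pm — holds.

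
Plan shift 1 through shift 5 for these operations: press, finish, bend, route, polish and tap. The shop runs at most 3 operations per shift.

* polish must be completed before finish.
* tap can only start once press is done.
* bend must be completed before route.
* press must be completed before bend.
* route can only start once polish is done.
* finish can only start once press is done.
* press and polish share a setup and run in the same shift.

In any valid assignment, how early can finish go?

shift 2

Precedence pushes finish to at least shift 2.
finish at shift 2 is achievable: tap -> shift 2; route -> shift 3; bend -> shift 2; polish -> shift 1; press -> shift 1; finish -> shift 2.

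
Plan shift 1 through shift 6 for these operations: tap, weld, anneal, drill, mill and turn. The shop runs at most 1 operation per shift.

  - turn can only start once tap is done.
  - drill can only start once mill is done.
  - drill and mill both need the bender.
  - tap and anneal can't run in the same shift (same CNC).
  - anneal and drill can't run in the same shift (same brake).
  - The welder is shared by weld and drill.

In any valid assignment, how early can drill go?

Precedence pushes drill to at least shift 2.
drill at shift 2 is achievable: weld in shift 5, mill in shift 1, turn in shift 4, tap in shift 3, drill in shift 2, anneal in shift 6.

shift 2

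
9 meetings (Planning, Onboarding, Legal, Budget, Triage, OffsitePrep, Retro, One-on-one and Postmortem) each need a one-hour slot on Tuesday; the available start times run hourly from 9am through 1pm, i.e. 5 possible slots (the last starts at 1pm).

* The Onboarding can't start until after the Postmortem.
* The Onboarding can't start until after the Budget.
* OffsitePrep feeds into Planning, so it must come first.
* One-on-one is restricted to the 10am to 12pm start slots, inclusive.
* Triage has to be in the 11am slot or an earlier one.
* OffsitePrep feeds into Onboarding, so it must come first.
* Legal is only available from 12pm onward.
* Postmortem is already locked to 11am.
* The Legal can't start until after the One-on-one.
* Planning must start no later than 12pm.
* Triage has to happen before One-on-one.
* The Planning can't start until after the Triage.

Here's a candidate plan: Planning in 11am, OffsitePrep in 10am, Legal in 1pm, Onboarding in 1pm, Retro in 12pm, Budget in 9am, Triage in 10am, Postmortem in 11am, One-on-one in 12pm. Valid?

Yes

Triage has to happen before One-on-one — holds.
Postmortem is already locked to 11am — holds.
The Onboarding can't start until after the Postmortem — holds.
Triage has to be in the 11am slot or an earlier one — holds.
Planning must start no later than 12pm — holds.
OffsitePrep feeds into Planning, so it must come first — holds.
The Planning can't start until after the Triage — holds.
Legal is only available from 12pm onward — holds.
One-on-one is restricted to the 10am to 12pm start slots, inclusive — holds.
The Legal can't start until after the One-on-one — holds.
OffsitePrep feeds into Onboarding, so it must come first — holds.
The Onboarding can't start until after the Budget — holds.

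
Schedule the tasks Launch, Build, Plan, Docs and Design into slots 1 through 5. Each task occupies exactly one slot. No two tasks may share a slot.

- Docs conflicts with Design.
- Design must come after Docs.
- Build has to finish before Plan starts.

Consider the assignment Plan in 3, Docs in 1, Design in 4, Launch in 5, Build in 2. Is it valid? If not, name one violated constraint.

Design must come after Docs — holds.
Docs conflicts with Design — holds.
No two tasks may share a slot — holds.
Build has to finish before Plan starts — holds.

Yes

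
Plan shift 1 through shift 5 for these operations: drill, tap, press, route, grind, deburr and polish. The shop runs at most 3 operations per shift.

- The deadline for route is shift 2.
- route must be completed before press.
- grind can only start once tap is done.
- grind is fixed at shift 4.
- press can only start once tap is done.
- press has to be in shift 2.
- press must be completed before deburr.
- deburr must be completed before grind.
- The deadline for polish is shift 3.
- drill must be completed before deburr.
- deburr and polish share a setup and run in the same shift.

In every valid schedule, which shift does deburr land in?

shift 3

press is fixed at shift 2 and must come before deburr, so deburr is at least shift 3.
grind is fixed at shift 4 and must come after deburr, so deburr is at most shift 3.
So deburr must be shift 3.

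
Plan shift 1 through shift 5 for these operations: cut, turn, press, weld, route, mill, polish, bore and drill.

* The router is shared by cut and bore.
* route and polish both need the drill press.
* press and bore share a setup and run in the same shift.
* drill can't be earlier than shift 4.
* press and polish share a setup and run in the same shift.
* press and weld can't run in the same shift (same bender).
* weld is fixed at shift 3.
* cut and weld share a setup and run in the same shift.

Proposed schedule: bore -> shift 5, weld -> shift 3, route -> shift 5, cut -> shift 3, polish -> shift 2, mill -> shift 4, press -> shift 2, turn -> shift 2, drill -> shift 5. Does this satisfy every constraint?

press and bore share a setup and run in the same shift — violated.
cut and weld share a setup and run in the same shift — holds.
drill can't be earlier than shift 4 — holds.
weld is fixed at shift 3 — holds.
press and weld can't run in the same shift (same bender) — holds.
The router is shared by cut and bore — holds.
route and polish both need the drill press — holds.
press and polish share a setup and run in the same shift — holds.

Invalid. press and bore share a setup and run in the same shift.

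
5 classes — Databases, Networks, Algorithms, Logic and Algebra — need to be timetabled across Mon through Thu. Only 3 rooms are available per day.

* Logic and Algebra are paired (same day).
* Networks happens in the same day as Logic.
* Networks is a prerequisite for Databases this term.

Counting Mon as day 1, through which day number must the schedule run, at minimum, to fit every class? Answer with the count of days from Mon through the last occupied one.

The precedence chain requires at least 2 distinct days.
With at most 3 per day and 5 classes, at least 2 days are needed.
2 works (last occupied day: Tue): for example Logic=Mon, Algebra=Mon, Algorithms=Tue, Networks=Mon, Databases=Tue.

2 days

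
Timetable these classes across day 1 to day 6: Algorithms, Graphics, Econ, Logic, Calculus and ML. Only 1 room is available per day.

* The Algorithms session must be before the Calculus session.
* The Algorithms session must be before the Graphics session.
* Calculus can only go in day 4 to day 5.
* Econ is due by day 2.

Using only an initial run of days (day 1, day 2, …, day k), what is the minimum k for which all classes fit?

6 days

The precedence chain requires at least 2 distinct days.
With at most 1 per day and 6 classes, at least 6 days are needed.
Calculus can't be placed before day 4, so the schedule must run through at least day 4.
6 works (last occupied day: day 6): for example Econ in day 1, Calculus in day 4, Graphics in day 3, Logic in day 5, ML in day 6, Algorithms in day 2.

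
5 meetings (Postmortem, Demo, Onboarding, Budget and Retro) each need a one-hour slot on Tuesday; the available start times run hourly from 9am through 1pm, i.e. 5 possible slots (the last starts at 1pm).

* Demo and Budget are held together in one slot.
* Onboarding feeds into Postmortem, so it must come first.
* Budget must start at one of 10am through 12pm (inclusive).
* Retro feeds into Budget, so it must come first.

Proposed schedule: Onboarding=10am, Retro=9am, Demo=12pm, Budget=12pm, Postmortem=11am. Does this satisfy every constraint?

Retro feeds into Budget, so it must come first — holds.
Demo and Budget are held together in one slot — holds.
Onboarding feeds into Postmortem, so it must come first — holds.
Budget must start at one of 10am through 12pm (inclusive) — holds.

Yes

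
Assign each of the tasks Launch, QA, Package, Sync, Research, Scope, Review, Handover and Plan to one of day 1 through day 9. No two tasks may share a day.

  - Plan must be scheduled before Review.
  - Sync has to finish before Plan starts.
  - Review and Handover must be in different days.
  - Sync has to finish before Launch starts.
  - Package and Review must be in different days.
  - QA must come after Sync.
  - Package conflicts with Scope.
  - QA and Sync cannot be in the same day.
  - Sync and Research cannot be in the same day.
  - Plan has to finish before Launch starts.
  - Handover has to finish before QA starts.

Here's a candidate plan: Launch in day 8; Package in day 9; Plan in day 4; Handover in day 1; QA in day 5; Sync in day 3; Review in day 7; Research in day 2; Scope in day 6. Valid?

QA must come after Sync — holds.
Plan must be scheduled before Review — holds.
Package and Review must be in different days — holds.
QA and Sync cannot be in the same day — holds.
Review and Handover must be in different days — holds.
Plan has to finish before Launch starts — holds.
Sync and Research cannot be in the same day — holds.
Package conflicts with Scope — holds.
Sync has to finish before Launch starts — holds.
Handover has to finish before QA starts — holds.
Sync has to finish before Plan starts — holds.
No two tasks may share a day — holds.

Yes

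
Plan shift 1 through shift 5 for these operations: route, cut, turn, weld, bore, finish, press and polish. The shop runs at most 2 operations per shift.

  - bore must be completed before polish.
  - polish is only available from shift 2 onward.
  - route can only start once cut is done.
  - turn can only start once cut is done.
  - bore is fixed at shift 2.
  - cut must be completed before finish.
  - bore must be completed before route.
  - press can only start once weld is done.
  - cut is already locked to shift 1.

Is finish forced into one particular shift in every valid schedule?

No

finish can be shift 2 (e.g. weld=shift 1, press=shift 4, bore=shift 2, finish=shift 2, route=shift 3, polish=shift 3, cut=shift 1, turn=shift 4) or shift 3 (e.g. weld=shift 1, route=shift 4, finish=shift 3, press=shift 4, cut=shift 1, polish=shift 3, bore=shift 2, turn=shift 2).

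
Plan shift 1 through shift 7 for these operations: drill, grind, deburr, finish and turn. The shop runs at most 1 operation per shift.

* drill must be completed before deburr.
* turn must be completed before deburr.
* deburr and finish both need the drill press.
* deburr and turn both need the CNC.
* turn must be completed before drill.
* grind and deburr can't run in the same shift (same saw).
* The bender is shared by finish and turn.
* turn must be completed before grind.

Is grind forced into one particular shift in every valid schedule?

grind can be shift 2 (e.g. finish -> shift 5, drill -> shift 3, grind -> shift 2, turn -> shift 1, deburr -> shift 4) or shift 3 (e.g. deburr -> shift 4, turn -> shift 1, finish -> shift 5, drill -> shift 2, grind -> shift 3).

No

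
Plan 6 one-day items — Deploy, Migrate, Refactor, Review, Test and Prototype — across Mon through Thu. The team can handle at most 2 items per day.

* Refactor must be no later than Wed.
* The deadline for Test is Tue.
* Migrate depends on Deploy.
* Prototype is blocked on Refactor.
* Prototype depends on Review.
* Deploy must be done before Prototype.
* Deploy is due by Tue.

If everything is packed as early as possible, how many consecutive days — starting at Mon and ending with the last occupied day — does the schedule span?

3

The precedence chain requires at least 2 distinct days.
With at most 2 per day and 6 work items, at least 3 days are needed.
3 works (last occupied day: Wed): for example Test -> Mon; Deploy -> Mon; Review -> Tue; Migrate -> Wed; Prototype -> Wed; Refactor -> Tue.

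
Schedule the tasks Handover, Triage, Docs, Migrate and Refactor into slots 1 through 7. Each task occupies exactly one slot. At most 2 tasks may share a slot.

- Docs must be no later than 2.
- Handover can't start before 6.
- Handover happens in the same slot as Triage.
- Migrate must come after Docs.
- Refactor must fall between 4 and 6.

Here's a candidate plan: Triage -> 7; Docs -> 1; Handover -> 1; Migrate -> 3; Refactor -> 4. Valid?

No. Handover can't start before 6 is not satisfied.

Handover happens in the same slot as Triage — violated.
Handover can't start before 6 — violated.
Migrate must come after Docs — holds.
At most 2 tasks may share a slot — holds.
Docs must be no later than 2 — holds.
Refactor must fall between 4 and 6 — holds.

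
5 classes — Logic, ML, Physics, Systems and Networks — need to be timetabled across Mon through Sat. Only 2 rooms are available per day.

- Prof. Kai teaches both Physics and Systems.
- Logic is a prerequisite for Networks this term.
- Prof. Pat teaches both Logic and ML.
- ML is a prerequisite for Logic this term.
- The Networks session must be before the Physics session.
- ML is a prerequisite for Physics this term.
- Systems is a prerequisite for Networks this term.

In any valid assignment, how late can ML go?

Wed

Downstream work caps ML at Wed.
ML at Wed is achievable: ML -> Wed, Networks -> Fri, Systems -> Mon, Logic -> Thu, Physics -> Sat.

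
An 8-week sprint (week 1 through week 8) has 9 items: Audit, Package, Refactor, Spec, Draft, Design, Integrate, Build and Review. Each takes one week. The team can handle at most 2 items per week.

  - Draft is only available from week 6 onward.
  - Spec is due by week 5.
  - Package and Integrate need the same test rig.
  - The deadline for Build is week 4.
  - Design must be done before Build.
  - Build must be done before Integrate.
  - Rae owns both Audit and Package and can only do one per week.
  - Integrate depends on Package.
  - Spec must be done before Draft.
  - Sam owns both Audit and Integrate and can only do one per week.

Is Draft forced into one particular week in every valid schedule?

No

Draft can be week 6 (e.g. Package=week 2; Refactor=week 3; Draft=week 6; Review=week 4; Audit=week 4; Spec=week 1; Integrate=week 3; Design=week 1; Build=week 2) or week 7 (e.g. Design -> week 1; Refactor -> week 3; Package -> week 2; Spec -> week 1; Review -> week 4; Integrate -> week 3; Draft -> week 7; Audit -> week 4; Build -> week 2).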